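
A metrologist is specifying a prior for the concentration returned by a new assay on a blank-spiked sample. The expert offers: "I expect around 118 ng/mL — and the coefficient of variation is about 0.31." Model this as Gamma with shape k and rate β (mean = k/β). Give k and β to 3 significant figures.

k ≈ 10.4, β ≈ 0.0882

For Gamma(k, rate β): mean = k/β, variance = k/β², so CV = 1/√k.
CV = 0.31, hence k = 1/CV² = 10.4.
Then β = k/mean = 10.4/118 = 0.0882.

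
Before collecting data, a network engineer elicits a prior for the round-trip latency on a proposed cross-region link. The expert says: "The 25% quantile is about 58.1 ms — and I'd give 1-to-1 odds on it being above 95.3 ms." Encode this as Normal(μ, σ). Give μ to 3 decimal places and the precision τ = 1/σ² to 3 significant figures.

μ = 95.300, τ = 0.000329

The p-quantile of Normal(μ,σ) is μ + z_p·σ, with z_{0.25} = -0.6745 and z_{0.5} = 0.
Eliminate σ: μ = (z₂·x₁ − z₁·x₂)/(z₂ − z₁) = (0·58.1 − (-0.6745)·95.3)/0.6745 = 95.300.
Then σ = (x₂ − x₁)/(z₂ − z₁) = (95.3 − 58.1)/0.6745 = 55.153.
Precision τ = 1/σ² = 1/55.15² = 0.000329.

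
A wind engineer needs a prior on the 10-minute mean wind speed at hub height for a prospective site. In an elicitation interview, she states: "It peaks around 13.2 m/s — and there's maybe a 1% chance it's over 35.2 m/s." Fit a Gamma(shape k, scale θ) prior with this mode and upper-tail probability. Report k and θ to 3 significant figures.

k ≈ 5.81, θ ≈ 2.74

Gamma(k,θ) with k>1 has mode (k−1)θ, so θ = 13.2/(k−1).
Need P(X < 35.2) = 0.99 with θ tied to k this way. Start at k = 2, θ = 13.2: P(X<35.2) ≈ 0.745.
Too low — raise k to concentrate. Iterating converges to k ≈ 5.81.
Then θ = 13.2/(5.81−1) ≈ 2.74.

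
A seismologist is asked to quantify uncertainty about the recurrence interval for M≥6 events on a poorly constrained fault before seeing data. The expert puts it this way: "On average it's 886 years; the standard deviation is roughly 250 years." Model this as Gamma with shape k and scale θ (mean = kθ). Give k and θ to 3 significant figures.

For Gamma(k, scale θ): mean = kθ, variance = kθ², so CV = 1/√k.
CV = SD/mean = 250/886 = 0.2822, hence k = 1/CV² = 12.6.
Then θ = mean/k = 886/12.6 = 70.5.

k ≈ 12.6, θ ≈ 70.5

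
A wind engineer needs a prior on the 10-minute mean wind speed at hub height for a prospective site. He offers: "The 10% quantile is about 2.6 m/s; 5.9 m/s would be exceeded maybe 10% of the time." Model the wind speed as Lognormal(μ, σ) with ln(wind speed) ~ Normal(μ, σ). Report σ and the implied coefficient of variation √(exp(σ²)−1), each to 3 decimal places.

If T ~ Lognormal(μ,σ) then ln T ~ Normal(μ,σ), so the p-quantile of ln T is μ + z_p·σ.
ln(2.6) = 0.9555 and ln(5.9) = 1.775; z_{0.1} = -1.282, z_{0.9} = 1.282.
σ = (1.775 − 0.9555)/(1.282 − (-1.282)) = 0.320.
μ = 0.9555 − (-1.282)·0.320 = 1.365.
CV = √(exp(σ²)−1) = √(exp(0.1022)−1) = 0.328.

σ ≈ 0.320, CV ≈ 0.328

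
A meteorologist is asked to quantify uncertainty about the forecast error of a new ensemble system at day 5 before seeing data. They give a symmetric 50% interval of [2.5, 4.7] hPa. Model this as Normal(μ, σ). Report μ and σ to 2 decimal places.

μ = 3.60, σ = 1.63

A symmetric 50% interval runs μ ± z·σ with z = 0.6745.
Half-width = 1.1, so σ = 1.1/0.6745 = 1.63.
μ is the interval midpoint, 3.60.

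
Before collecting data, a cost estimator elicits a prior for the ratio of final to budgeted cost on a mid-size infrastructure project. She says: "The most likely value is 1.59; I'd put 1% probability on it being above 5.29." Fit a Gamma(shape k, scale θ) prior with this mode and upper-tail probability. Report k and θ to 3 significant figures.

k ≈ 4.04, θ ≈ 0.524

Gamma(k,θ) with k>1 has mode (k−1)θ, so θ = 1.59/(k−1).
Need P(X < 5.29) = 0.99 with θ tied to k this way. Start at k = 2, θ = 1.59: P(X<5.29) ≈ 0.845.
Too low — raise k to concentrate. Iterating converges to k ≈ 4.04.
Then θ = 1.59/(4.04−1) ≈ 0.524.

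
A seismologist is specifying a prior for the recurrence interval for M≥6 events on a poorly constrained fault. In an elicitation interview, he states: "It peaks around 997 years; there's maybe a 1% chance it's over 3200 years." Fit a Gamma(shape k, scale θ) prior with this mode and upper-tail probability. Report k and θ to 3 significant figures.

Gamma(k,θ) with k>1 has mode (k−1)θ, so θ = 997/(k−1).
Need P(X < 3200) = 0.99 with θ tied to k this way. Start at k = 2, θ = 997: P(X<3200) ≈ 0.830.
Too low — raise k to concentrate. Iterating converges to k ≈ 4.26.
Then θ = 997/(4.26−1) ≈ 306.

k ≈ 4.26, θ ≈ 306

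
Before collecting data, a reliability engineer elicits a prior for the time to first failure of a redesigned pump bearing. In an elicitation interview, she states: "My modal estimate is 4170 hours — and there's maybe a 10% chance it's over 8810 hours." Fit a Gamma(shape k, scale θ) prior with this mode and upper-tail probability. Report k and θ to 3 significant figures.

k ≈ 4.43, θ ≈ 1210

Gamma(k,θ) with k>1 has mode (k−1)θ, so θ = 4170/(k−1).
Need P(X < 8810) = 0.9 with θ tied to k this way. Start at k = 2, θ = 4170: P(X<8810) ≈ 0.624.
Too low — raise k to concentrate. Iterating converges to k ≈ 4.43.
Then θ = 4170/(4.43−1) ≈ 1210.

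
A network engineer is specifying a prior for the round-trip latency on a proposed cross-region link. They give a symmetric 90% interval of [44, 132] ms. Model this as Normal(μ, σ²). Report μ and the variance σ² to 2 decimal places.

A symmetric 90% interval runs μ ± z·σ with z = 1.645.
Half-width = 44, so σ = 44/1.645 = 26.750 and σ² = 715.57.
μ is the interval midpoint, 88.00.

μ = 88.00, σ² = 715.57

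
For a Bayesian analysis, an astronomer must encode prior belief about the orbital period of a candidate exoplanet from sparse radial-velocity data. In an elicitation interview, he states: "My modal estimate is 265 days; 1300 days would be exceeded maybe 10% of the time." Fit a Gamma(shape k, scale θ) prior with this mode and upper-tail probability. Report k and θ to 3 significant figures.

Gamma(k,θ) with k>1 has mode (k−1)θ, so θ = 265/(k−1).
Need P(X < 1300) = 0.9 with θ tied to k this way. Start at k = 2, θ = 265: P(X<1300) ≈ 0.956.
Too high — lower k to spread out. Iterating converges to k ≈ 1.7.
Then θ = 265/(1.7−1) ≈ 378.

k ≈ 1.7, θ ≈ 378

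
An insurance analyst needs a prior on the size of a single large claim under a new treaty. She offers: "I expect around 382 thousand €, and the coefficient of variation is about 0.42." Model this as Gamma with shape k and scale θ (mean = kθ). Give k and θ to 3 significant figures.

k ≈ 5.67, θ ≈ 67.4

For Gamma(k, scale θ): mean = kθ, variance = kθ², so CV = 1/√k.
CV = 0.42, hence k = 1/CV² = 5.67.
Then θ = mean/k = 382/5.67 = 67.4.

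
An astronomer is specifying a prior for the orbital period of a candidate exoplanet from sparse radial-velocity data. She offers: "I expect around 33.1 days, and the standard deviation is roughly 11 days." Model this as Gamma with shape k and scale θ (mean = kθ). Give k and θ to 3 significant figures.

k ≈ 9.05, θ ≈ 3.66

For Gamma(k, scale θ): mean = kθ, variance = kθ², so CV = 1/√k.
CV = SD/mean = 11/33.1 = 0.3323, hence k = 1/CV² = 9.05.
Then θ = mean/k = 33.1/9.05 = 3.66.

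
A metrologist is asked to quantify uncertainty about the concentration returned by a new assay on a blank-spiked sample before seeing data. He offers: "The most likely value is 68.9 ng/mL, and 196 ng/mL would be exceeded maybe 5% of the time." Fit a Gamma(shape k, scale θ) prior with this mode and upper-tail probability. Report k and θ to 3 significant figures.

Gamma(k,θ) with k>1 has mode (k−1)θ, so θ = 68.9/(k−1).
Need P(X < 196) = 0.95 with θ tied to k this way. Start at k = 2, θ = 68.9: P(X<196) ≈ 0.776.
Too low — raise k to concentrate. Iterating converges to k ≈ 3.44.
Then θ = 68.9/(3.44−1) ≈ 28.2.

k ≈ 3.44, θ ≈ 28.2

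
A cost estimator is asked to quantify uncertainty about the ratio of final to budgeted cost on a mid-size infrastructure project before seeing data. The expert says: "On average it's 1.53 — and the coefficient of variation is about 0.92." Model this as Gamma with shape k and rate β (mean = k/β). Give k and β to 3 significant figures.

k ≈ 1.18, β ≈ 0.772

For Gamma(k, rate β): mean = k/β, variance = k/β², so CV = 1/√k.
CV = 0.92, hence k = 1/CV² = 1.18.
Then β = k/mean = 1.18/1.53 = 0.772.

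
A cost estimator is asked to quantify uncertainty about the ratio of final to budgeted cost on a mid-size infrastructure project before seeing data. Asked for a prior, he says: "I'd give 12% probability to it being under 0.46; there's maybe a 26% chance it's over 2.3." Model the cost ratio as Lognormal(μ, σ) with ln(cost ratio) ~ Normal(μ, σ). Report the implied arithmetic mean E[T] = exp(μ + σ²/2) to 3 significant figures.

E[T] ≈ 1.93

If T ~ Lognormal(μ,σ) then ln T ~ Normal(μ,σ), so the p-quantile of ln T is μ + z_p·σ.
ln(0.46) = -0.7765 and ln(2.3) = 0.8329; z_{0.12} = -1.175, z_{0.74} = 0.6433.
σ = (0.8329 − -0.7765)/(0.6433 − (-1.175)) = 0.885.
μ = -0.7765 − (-1.175)·0.885 = 0.263.
E[T] = exp(μ + σ²/2) = exp(0.263 + 0.3917) = 1.93.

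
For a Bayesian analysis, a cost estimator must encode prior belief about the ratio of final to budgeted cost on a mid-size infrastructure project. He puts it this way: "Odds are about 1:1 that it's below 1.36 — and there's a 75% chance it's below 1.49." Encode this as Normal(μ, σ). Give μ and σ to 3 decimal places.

For Normal(μ,σ), the p-quantile is μ + z_p·σ. Here z_{0.5} = 0, z_{0.75} = 0.6745.
So 1.36 = μ + 0σ and 1.49 = μ + 0.6745σ.
Subtracting: σ = (1.49 − 1.36)/(0.6745 − (0)) = 0.193.
Then μ = 1.36 − (0)·0.193 = 1.360.

μ = 1.360, σ = 0.193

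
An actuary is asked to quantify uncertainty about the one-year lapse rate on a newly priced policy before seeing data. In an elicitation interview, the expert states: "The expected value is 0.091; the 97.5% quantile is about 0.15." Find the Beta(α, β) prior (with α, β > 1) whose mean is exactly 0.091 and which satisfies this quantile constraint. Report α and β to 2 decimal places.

α ≈ 10.35, β ≈ 103.35

With mean 0.091 fixed, write α = 0.091s, β = 0.909s where s = α+β.
Need P(θ < 0.15) = 0.975 under Beta(0.091s, 0.909s). Normal approximation: (q−m)/√(m(1−m)/s) ≈ z_{0.975} = 1.96, so s ≈ 0.091·0.909·(1.96)²/(0.15−0.091)² = 91.3.
At s = 91.3: P(θ<0.15) ≈ 0.962. Adjusting to match 0.975 gives s ≈ 113.69.
So α = 0.091·113.69 ≈ 10.35, β = 0.909·113.69 ≈ 103.35.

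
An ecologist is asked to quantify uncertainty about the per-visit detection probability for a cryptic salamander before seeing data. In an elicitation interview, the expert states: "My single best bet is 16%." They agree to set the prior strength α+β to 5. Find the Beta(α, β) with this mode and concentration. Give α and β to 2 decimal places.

For α,β > 1 the Beta mode is (α−1)/(α+β−2). With α+β = 5, the mode is (α−1)/3.
Set (α−1)/3 = 0.16 → α = 1 + 0.16·3 = 1.48.
β = 5 − α = 3.52.

α = 1.48, β = 3.52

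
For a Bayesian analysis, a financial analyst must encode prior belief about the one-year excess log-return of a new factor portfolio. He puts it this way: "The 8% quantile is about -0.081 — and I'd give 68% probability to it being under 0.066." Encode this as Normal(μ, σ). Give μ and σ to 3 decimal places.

The p-quantile of Normal(μ,σ) is μ + z_p·σ, with z_{0.08} = -1.405 and z_{0.68} = 0.4677.
Eliminate σ: μ = (z₂·x₁ − z₁·x₂)/(z₂ − z₁) = (0.4677·-0.081 − (-1.405)·0.066)/1.873 = 0.029.
Then σ = (x₂ − x₁)/(z₂ − z₁) = (0.066 − -0.081)/1.873 = 0.078.

μ = 0.029, σ = 0.078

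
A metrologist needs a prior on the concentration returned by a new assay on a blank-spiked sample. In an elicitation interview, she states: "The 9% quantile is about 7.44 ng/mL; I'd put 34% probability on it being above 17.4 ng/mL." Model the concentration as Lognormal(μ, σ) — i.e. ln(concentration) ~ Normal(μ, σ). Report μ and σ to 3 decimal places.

μ ≈ 2.657, σ ≈ 0.485

If T ~ Lognormal(μ,σ) then ln T ~ Normal(μ,σ), so the p-quantile of ln T is μ + z_p·σ.
ln(7.44) = 2.007 and ln(17.4) = 2.856; z_{0.09} = -1.341, z_{0.66} = 0.4125.
σ = (2.856 − 2.007)/(0.4125 − (-1.341)) = 0.485.
μ = 2.007 − (-1.341)·0.485 = 2.657.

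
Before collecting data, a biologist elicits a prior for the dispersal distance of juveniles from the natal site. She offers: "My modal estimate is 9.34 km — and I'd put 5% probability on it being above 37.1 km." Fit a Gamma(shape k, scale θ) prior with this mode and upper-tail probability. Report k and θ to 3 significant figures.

Gamma(k,θ) with k>1 has mode (k−1)θ, so θ = 9.34/(k−1).
Need P(X < 37.1) = 0.95 with θ tied to k this way. Start at k = 2, θ = 9.34: P(X<37.1) ≈ 0.906.
Too low — raise k to concentrate. Iterating converges to k ≈ 2.32.
Then θ = 9.34/(2.32−1) ≈ 7.05.

k ≈ 2.32, θ ≈ 7.05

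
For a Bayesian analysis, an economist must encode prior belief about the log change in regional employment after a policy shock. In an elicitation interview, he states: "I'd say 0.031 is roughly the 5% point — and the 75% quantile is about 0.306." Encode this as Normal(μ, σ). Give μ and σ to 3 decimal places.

The p-quantile of Normal(μ,σ) is μ + z_p·σ, with z_{0.05} = -1.645 and z_{0.75} = 0.6745.
Eliminate σ: μ = (z₂·x₁ − z₁·x₂)/(z₂ − z₁) = (0.6745·0.031 − (-1.645)·0.306)/2.319 = 0.226.
Then σ = (x₂ − x₁)/(z₂ − z₁) = (0.306 − 0.031)/2.319 = 0.119.

μ = 0.226, σ = 0.119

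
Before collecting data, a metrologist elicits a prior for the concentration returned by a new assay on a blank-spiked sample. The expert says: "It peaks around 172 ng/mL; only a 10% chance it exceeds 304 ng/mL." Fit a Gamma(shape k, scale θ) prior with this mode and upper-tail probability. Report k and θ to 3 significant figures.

Gamma(k,θ) with k>1 has mode (k−1)θ, so θ = 172/(k−1).
Need P(X < 304) = 0.9 with θ tied to k this way. Start at k = 2, θ = 172: P(X<304) ≈ 0.527.
Too low — raise k to concentrate. Iterating converges to k ≈ 6.86.
Then θ = 172/(6.86−1) ≈ 29.4.

k ≈ 6.86, θ ≈ 29.4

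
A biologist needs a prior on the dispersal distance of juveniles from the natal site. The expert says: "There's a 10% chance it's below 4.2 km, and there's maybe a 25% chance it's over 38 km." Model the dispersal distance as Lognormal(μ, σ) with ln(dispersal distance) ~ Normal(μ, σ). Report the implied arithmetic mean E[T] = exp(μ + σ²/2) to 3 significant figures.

E[T] ≈ 33.5 km

If T ~ Lognormal(μ,σ) then ln T ~ Normal(μ,σ), so the p-quantile of ln T is μ + z_p·σ.
ln(4.2) = 1.435 and ln(38) = 3.638; z_{0.1} = -1.282, z_{0.75} = 0.6745.
σ = (3.638 − 1.435)/(0.6745 − (-1.282)) = 1.126.
μ = 1.435 − (-1.282)·1.126 = 2.878.
E[T] = exp(μ + σ²/2) = exp(2.878 + 0.6339) = 33.5 km.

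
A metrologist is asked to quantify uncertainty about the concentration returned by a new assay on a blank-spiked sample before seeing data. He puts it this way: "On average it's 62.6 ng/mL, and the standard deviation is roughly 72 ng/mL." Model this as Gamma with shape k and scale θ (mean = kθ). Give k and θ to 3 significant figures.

For Gamma(k, scale θ): mean = kθ, variance = kθ², so CV = 1/√k.
CV = SD/mean = 72/62.6 = 1.15, hence k = 1/CV² = 0.756.
Then θ = mean/k = 62.6/0.756 = 82.8.

k ≈ 0.756, θ ≈ 82.8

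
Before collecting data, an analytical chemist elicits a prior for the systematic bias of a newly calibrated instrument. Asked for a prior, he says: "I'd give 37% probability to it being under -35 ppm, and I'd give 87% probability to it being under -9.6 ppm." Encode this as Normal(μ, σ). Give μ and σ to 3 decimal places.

The p-quantile of Normal(μ,σ) is μ + z_p·σ, with z_{0.37} = -0.3319 and z_{0.87} = 1.126.
Eliminate σ: μ = (z₂·x₁ − z₁·x₂)/(z₂ − z₁) = (1.126·-35 − (-0.3319)·-9.6)/1.458 = -29.220.
Then σ = (x₂ − x₁)/(z₂ − z₁) = (-9.6 − -35)/1.458 = 17.418.

μ = -29.220, σ = 17.418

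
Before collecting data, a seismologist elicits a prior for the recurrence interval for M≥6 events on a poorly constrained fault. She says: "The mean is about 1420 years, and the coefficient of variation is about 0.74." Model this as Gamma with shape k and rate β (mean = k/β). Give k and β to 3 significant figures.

For Gamma(k, rate β): mean = k/β, variance = k/β², so CV = 1/√k.
CV = 0.74, hence k = 1/CV² = 1.83.
Then β = k/mean = 1.83/1420 = 0.00129.

k ≈ 1.83, β ≈ 0.00129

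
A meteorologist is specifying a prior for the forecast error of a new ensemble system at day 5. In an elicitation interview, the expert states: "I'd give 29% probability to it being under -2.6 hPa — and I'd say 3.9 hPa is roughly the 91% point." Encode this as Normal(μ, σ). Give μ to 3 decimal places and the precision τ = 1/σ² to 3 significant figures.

The p-quantile of Normal(μ,σ) is μ + z_p·σ, with z_{0.29} = -0.5534 and z_{0.91} = 1.341.
Eliminate σ: μ = (z₂·x₁ − z₁·x₂)/(z₂ − z₁) = (1.341·-2.6 − (-0.5534)·3.9)/1.894 = -0.701.
Then σ = (x₂ − x₁)/(z₂ − z₁) = (3.9 − -2.6)/1.894 = 3.432.
Precision τ = 1/σ² = 1/3.432² = 0.0849.

μ = -0.701, τ = 0.0849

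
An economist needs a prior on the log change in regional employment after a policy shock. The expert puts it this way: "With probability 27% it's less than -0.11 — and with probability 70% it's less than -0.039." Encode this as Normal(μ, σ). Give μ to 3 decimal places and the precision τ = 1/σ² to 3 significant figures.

For Normal(μ,σ), the p-quantile is μ + z_p·σ. Here z_{0.27} = -0.6128, z_{0.7} = 0.5244.
So -0.11 = μ − 0.6128σ and -0.039 = μ + 0.5244σ.
Subtracting: σ = (-0.039 − -0.11)/(0.5244 − (-0.6128)) = 0.062.
Then μ = -0.11 − (-0.6128)·0.062 = -0.072.
Precision τ = 1/σ² = 1/0.06243² = 257.

μ = -0.072, τ = 257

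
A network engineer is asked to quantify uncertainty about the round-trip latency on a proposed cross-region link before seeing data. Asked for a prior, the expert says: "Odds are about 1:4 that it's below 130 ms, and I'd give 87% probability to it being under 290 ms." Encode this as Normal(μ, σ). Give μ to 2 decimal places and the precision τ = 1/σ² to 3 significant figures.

μ = 198.42, τ = 0.000151

For Normal(μ,σ), the p-quantile is μ + z_p·σ. Here z_{0.2} = -0.8416, z_{0.87} = 1.126.
So 130 = μ − 0.8416σ and 290 = μ + 1.126σ.
Subtracting: σ = (290 − 130)/(1.126 − (-0.8416)) = 81.30.
Then μ = 130 − (-0.8416)·81.30 = 198.42.
Precision τ = 1/σ² = 1/81.3² = 0.000151.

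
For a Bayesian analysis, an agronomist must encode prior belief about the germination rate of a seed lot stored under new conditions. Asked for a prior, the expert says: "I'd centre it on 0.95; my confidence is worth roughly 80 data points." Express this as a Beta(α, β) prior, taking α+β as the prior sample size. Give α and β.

Under the effective-sample-size interpretation, Beta(α, β) has prior mean α/(α+β) and prior sample size α+β.
So α+β = 80 and α/(α+β) = 0.95, giving α = 0.95·80 = 76 and β = 80 − 76 = 4.

α = 76, β = 4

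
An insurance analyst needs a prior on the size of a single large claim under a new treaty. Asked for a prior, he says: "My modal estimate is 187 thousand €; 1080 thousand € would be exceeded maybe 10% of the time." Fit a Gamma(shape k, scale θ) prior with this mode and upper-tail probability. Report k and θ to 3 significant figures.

k ≈ 1.56, θ ≈ 336

Gamma(k,θ) with k>1 has mode (k−1)θ, so θ = 187/(k−1).
Need P(X < 1080) = 0.9 with θ tied to k this way. Start at k = 2, θ = 187: P(X<1080) ≈ 0.979.
Too high — lower k to spread out. Iterating converges to k ≈ 1.56.
Then θ = 187/(1.56−1) ≈ 336.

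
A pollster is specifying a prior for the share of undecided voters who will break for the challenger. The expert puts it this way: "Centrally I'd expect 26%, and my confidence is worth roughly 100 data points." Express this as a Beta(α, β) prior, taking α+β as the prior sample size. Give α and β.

Under the effective-sample-size interpretation, Beta(α, β) has prior mean α/(α+β) and prior sample size α+β.
So α+β = 100 and α/(α+β) = 0.26, giving α = 0.26·100 = 26 and β = 100 − 26 = 74.

α = 26, β = 74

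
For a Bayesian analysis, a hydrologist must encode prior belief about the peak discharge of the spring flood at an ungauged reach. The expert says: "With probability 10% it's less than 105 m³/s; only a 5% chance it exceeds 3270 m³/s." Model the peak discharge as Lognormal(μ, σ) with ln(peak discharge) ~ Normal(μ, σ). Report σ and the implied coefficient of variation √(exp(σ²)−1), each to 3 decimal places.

σ ≈ 1.175, CV ≈ 1.726

If T ~ Lognormal(μ,σ) then ln T ~ Normal(μ,σ), so the p-quantile of ln T is μ + z_p·σ.
ln(105) = 4.654 and ln(3270) = 8.093; z_{0.1} = -1.282, z_{0.95} = 1.645.
σ = (8.093 − 4.654)/(1.645 − (-1.282)) = 1.175.
μ = 4.654 − (-1.282)·1.175 = 6.160.
CV = √(exp(σ²)−1) = √(exp(1.3807)−1) = 1.726.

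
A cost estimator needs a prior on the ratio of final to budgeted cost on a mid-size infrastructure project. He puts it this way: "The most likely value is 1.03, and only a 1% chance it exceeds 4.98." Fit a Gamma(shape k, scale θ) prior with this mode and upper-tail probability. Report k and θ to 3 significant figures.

k ≈ 2.59, θ ≈ 0.646

Gamma(k,θ) with k>1 has mode (k−1)θ, so θ = 1.03/(k−1).
Need P(X < 4.98) = 0.99 with θ tied to k this way. Start at k = 2, θ = 1.03: P(X<4.98) ≈ 0.954.
Too low — raise k to concentrate. Iterating converges to k ≈ 2.59.
Then θ = 1.03/(2.59−1) ≈ 0.646.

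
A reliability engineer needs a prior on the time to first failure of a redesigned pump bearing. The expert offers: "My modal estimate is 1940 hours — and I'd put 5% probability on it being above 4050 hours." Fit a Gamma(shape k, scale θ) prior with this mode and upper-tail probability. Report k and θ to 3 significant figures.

k ≈ 6.1, θ ≈ 380

Gamma(k,θ) with k>1 has mode (k−1)θ, so θ = 1940/(k−1).
Need P(X < 4050) = 0.95 with θ tied to k this way. Start at k = 2, θ = 1940: P(X<4050) ≈ 0.617.
Too low — raise k to concentrate. Iterating converges to k ≈ 6.1.
Then θ = 1940/(6.1−1) ≈ 380.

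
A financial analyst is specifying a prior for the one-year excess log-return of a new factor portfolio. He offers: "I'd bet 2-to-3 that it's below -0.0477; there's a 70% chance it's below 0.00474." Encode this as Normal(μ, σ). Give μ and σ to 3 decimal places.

The p-quantile of Normal(μ,σ) is μ + z_p·σ, with z_{0.4} = -0.2533 and z_{0.7} = 0.5244.
Eliminate σ: μ = (z₂·x₁ − z₁·x₂)/(z₂ − z₁) = (0.5244·-0.0477 − (-0.2533)·0.00474)/0.7777 = -0.031.
Then σ = (x₂ − x₁)/(z₂ − z₁) = (0.00474 − -0.0477)/0.7777 = 0.067.

μ = -0.031, σ = 0.067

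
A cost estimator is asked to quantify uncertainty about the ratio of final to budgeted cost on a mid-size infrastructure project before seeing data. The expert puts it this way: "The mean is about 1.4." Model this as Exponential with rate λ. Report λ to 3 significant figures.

Exponential mean = 1/λ, so λ = 1/1.4 = 0.714.

λ ≈ 0.714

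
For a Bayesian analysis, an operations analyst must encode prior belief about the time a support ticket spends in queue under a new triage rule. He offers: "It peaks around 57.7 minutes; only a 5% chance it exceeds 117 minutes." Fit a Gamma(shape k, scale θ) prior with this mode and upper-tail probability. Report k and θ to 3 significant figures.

k ≈ 6.54, θ ≈ 10.4

Gamma(k,θ) with k>1 has mode (k−1)θ, so θ = 57.7/(k−1).
Need P(X < 117) = 0.95 with θ tied to k this way. Start at k = 2, θ = 57.7: P(X<117) ≈ 0.601.
Too low — raise k to concentrate. Iterating converges to k ≈ 6.54.
Then θ = 57.7/(6.54−1) ≈ 10.4.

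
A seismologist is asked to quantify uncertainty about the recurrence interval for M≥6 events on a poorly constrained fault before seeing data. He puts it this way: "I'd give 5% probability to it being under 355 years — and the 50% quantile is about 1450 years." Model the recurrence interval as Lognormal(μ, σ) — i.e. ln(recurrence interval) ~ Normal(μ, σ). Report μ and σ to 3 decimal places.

μ ≈ 7.279, σ ≈ 0.856

If T ~ Lognormal(μ,σ) then ln T ~ Normal(μ,σ), so the p-quantile of ln T is μ + z_p·σ.
ln(355) = 5.872 and ln(1450) = 7.279; z_{0.05} = -1.645, z_{0.5} = 0.
σ = (7.279 − 5.872)/(0 − (-1.645)) = 0.856.
μ = 5.872 − (-1.645)·0.856 = 7.279.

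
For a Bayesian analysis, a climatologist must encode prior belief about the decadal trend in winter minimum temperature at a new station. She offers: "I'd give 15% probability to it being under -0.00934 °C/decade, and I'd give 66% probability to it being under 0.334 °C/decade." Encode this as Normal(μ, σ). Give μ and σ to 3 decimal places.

For Normal(μ,σ), the p-quantile is μ + z_p·σ. Here z_{0.15} = -1.036, z_{0.66} = 0.4125.
So -0.00934 = μ − 1.036σ and 0.334 = μ + 0.4125σ.
Subtracting: σ = (0.334 − -0.00934)/(0.4125 − (-1.036)) = 0.237.
Then μ = -0.00934 − (-1.036)·0.237 = 0.236.

μ = 0.236, σ = 0.237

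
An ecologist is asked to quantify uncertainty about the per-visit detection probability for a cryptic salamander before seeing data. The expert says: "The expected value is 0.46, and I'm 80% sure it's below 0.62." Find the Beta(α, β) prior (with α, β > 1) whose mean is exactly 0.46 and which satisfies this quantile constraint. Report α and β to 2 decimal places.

α ≈ 3.18, β ≈ 3.73

With mean 0.46 fixed, write α = 0.46s, β = 0.54s where s = α+β.
Need P(θ < 0.62) = 0.8 under Beta(0.46s, 0.54s). Normal approximation: (q−m)/√(m(1−m)/s) ≈ z_{0.8} = 0.842, so s ≈ 0.46·0.54·(0.842)²/(0.62−0.46)² = 6.9.
At s = 6.9: P(θ<0.62) ≈ 0.799. Adjusting to match 0.8 gives s ≈ 6.90.
So α = 0.46·6.90 ≈ 3.18, β = 0.54·6.90 ≈ 3.73.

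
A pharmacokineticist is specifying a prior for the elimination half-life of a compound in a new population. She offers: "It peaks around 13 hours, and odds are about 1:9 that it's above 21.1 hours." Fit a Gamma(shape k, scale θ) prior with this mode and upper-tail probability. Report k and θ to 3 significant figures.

Gamma(k,θ) with k>1 has mode (k−1)θ, so θ = 13/(k−1).
Need P(X < 21.1) = 0.9 with θ tied to k this way. Start at k = 2, θ = 13: P(X<21.1) ≈ 0.482.
Too low — raise k to concentrate. Iterating converges to k ≈ 9.02.
Then θ = 13/(9.02−1) ≈ 1.62.

k ≈ 9.02, θ ≈ 1.62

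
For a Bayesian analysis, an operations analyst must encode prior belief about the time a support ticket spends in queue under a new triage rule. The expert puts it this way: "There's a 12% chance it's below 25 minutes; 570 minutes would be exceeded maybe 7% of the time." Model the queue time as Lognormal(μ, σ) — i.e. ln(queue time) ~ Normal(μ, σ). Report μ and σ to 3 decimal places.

If T ~ Lognormal(μ,σ) then ln T ~ Normal(μ,σ), so the p-quantile of ln T is μ + z_p·σ.
ln(25) = 3.219 and ln(570) = 6.346; z_{0.12} = -1.175, z_{0.93} = 1.476.
σ = (6.346 − 3.219)/(1.476 − (-1.175)) = 1.180.
μ = 3.219 − (-1.175)·1.180 = 4.605.

μ ≈ 4.605, σ ≈ 1.180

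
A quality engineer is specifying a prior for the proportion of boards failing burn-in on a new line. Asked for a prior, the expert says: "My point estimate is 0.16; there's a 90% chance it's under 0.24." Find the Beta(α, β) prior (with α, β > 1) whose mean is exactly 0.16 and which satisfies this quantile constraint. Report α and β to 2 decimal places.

α ≈ 5.91, β ≈ 31.00

With mean 0.16 fixed, write α = 0.16s, β = 0.84s where s = α+β.
Need P(θ < 0.24) = 0.9 under Beta(0.16s, 0.84s). Normal approximation: (q−m)/√(m(1−m)/s) ≈ z_{0.9} = 1.28, so s ≈ 0.16·0.84·(1.28)²/(0.24−0.16)² = 34.5.
At s = 34.5: P(θ<0.24) ≈ 0.893. Adjusting to match 0.9 gives s ≈ 36.91.
So α = 0.16·36.91 ≈ 5.91, β = 0.84·36.91 ≈ 31.00.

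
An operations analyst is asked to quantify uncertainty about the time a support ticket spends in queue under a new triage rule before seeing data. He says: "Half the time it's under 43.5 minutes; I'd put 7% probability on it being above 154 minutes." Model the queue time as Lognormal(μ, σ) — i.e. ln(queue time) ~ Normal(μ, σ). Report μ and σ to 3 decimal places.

μ ≈ 3.773, σ ≈ 0.857

If T ~ Lognormal(μ,σ) then ln T ~ Normal(μ,σ), so the p-quantile of ln T is μ + z_p·σ.
ln(43.5) = 3.773 and ln(154) = 5.037; z_{0.5} = 0, z_{0.93} = 1.476.
σ = (5.037 − 3.773)/(1.476 − (0)) = 0.857.
μ = 3.773 − (0)·0.857 = 3.773.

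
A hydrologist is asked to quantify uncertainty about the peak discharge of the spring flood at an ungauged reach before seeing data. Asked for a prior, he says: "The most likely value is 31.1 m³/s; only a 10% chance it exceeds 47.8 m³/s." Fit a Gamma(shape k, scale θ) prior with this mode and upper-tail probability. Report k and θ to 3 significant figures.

Gamma(k,θ) with k>1 has mode (k−1)θ, so θ = 31.1/(k−1).
Need P(X < 47.8) = 0.9 with θ tied to k this way. Start at k = 2, θ = 31.1: P(X<47.8) ≈ 0.454.
Too low — raise k to concentrate. Iterating converges to k ≈ 11.1.
Then θ = 31.1/(11.1−1) ≈ 3.08.

k ≈ 11.1, θ ≈ 3.08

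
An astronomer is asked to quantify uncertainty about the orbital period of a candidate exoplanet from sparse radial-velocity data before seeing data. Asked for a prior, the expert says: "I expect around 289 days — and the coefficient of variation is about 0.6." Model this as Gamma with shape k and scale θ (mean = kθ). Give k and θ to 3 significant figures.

k ≈ 2.78, θ ≈ 104

For Gamma(k, scale θ): mean = kθ, variance = kθ², so CV = 1/√k.
CV = 0.6, hence k = 1/CV² = 2.78.
Then θ = mean/k = 289/2.78 = 104.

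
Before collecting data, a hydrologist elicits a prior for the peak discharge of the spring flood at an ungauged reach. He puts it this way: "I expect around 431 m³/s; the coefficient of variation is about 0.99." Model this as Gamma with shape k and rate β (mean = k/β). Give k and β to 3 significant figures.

k ≈ 1.02, β ≈ 0.00237

For Gamma(k, rate β): mean = k/β, variance = k/β², so CV = 1/√k.
CV = 0.99, hence k = 1/CV² = 1.02.
Then β = k/mean = 1.02/431 = 0.00237.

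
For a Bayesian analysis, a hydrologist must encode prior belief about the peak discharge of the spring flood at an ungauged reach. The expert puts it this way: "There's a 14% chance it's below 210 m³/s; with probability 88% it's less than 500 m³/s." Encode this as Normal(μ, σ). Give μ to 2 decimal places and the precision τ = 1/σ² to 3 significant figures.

μ = 348.91, τ = 6.05e-05

The p-quantile of Normal(μ,σ) is μ + z_p·σ, with z_{0.14} = -1.08 and z_{0.88} = 1.175.
Eliminate σ: μ = (z₂·x₁ − z₁·x₂)/(z₂ − z₁) = (1.175·210 − (-1.08)·500)/2.255 = 348.91.
Then σ = (x₂ − x₁)/(z₂ − z₁) = (500 − 210)/2.255 = 128.59.
Precision τ = 1/σ² = 1/128.6² = 6.05e-05.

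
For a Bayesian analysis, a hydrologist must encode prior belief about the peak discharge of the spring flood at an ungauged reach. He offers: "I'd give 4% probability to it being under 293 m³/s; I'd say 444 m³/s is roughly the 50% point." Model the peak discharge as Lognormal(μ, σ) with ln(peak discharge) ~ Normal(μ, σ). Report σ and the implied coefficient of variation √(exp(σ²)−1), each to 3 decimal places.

σ ≈ 0.237, CV ≈ 0.241

If T ~ Lognormal(μ,σ) then ln T ~ Normal(μ,σ), so the p-quantile of ln T is μ + z_p·σ.
ln(293) = 5.68 and ln(444) = 6.096; z_{0.04} = -1.751, z_{0.5} = 0.
σ = (6.096 − 5.68)/(0 − (-1.751)) = 0.237.
μ = 5.68 − (-1.751)·0.237 = 6.096.
CV = √(exp(σ²)−1) = √(exp(0.0564)−1) = 0.241.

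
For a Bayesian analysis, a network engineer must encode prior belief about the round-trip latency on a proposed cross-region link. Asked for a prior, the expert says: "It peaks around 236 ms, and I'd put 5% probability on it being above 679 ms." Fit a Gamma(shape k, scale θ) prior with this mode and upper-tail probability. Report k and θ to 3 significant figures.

k ≈ 3.39, θ ≈ 98.8

Gamma(k,θ) with k>1 has mode (k−1)θ, so θ = 236/(k−1).
Need P(X < 679) = 0.95 with θ tied to k this way. Start at k = 2, θ = 236: P(X<679) ≈ 0.782.
Too low — raise k to concentrate. Iterating converges to k ≈ 3.39.
Then θ = 236/(3.39−1) ≈ 98.8.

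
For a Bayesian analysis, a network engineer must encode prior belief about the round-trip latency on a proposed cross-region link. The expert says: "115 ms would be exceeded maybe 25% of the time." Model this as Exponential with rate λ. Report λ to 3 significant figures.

λ ≈ 0.0121

P(T > 115.0) = e^(−λ·115.0) = 0.25, so λ = −ln(0.25)/115.0 = 0.0121.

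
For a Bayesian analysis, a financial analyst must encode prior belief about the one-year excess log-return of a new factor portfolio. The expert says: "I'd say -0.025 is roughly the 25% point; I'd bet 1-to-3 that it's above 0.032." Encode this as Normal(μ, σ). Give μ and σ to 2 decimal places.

μ = 0.00, σ = 0.04

For Normal(μ,σ), the p-quantile is μ + z_p·σ. Here z_{0.25} = -0.6745, z_{0.75} = 0.6745.
So -0.025 = μ − 0.6745σ and 0.032 = μ + 0.6745σ.
Subtracting: σ = (0.032 − -0.025)/(0.6745 − (-0.6745)) = 0.04.
Then μ = -0.025 − (-0.6745)·0.04 = 0.00.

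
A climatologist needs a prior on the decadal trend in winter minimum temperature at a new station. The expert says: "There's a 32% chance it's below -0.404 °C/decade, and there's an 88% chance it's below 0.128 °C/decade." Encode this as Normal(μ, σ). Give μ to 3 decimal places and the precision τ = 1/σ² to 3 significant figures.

The p-quantile of Normal(μ,σ) is μ + z_p·σ, with z_{0.32} = -0.4677 and z_{0.88} = 1.175.
Eliminate σ: μ = (z₂·x₁ − z₁·x₂)/(z₂ − z₁) = (1.175·-0.404 − (-0.4677)·0.128)/1.643 = -0.253.
Then σ = (x₂ − x₁)/(z₂ − z₁) = (0.128 − -0.404)/1.643 = 0.324.
Precision τ = 1/σ² = 1/0.3239² = 9.53.

μ = -0.253, τ = 9.53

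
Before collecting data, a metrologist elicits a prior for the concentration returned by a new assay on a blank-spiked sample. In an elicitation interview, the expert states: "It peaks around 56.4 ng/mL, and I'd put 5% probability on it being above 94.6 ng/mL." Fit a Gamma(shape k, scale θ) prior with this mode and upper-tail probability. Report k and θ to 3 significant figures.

k ≈ 11.4, θ ≈ 5.4

Gamma(k,θ) with k>1 has mode (k−1)θ, so θ = 56.4/(k−1).
Need P(X < 94.6) = 0.95 with θ tied to k this way. Start at k = 2, θ = 56.4: P(X<94.6) ≈ 0.500.
Too low — raise k to concentrate. Iterating converges to k ≈ 11.4.
Then θ = 56.4/(11.4−1) ≈ 5.4.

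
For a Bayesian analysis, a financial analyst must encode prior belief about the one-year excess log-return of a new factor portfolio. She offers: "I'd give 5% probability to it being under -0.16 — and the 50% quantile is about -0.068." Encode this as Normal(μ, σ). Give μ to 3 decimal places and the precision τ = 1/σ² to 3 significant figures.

The p-quantile of Normal(μ,σ) is μ + z_p·σ, with z_{0.05} = -1.645 and z_{0.5} = 0.
Eliminate σ: μ = (z₂·x₁ − z₁·x₂)/(z₂ − z₁) = (0·-0.16 − (-1.645)·-0.068)/1.645 = -0.068.
Then σ = (x₂ − x₁)/(z₂ − z₁) = (-0.068 − -0.16)/1.645 = 0.056.
Precision τ = 1/σ² = 1/0.05593² = 320.

μ = -0.068, τ = 320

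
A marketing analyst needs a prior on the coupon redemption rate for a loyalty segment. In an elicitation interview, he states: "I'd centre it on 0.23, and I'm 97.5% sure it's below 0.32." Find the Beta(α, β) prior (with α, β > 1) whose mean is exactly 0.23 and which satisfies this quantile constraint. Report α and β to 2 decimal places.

With mean 0.23 fixed, write α = 0.23s, β = 0.77s where s = α+β.
Need P(θ < 0.32) = 0.975 under Beta(0.23s, 0.77s). Normal approximation: (q−m)/√(m(1−m)/s) ≈ z_{0.975} = 1.96, so s ≈ 0.23·0.77·(1.96)²/(0.32−0.23)² = 84.0.
At s = 84.0: P(θ<0.32) ≈ 0.969. Adjusting to match 0.975 gives s ≈ 93.48.
So α = 0.23·93.48 ≈ 21.50, β = 0.77·93.48 ≈ 71.98.

α ≈ 21.50, β ≈ 71.98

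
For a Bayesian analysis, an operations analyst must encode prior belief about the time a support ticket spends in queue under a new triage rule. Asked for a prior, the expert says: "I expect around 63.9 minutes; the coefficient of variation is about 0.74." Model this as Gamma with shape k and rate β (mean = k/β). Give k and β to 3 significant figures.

For Gamma(k, rate β): mean = k/β, variance = k/β², so CV = 1/√k.
CV = 0.74, hence k = 1/CV² = 1.83.
Then β = k/mean = 1.83/63.9 = 0.0286.

k ≈ 1.83, β ≈ 0.0286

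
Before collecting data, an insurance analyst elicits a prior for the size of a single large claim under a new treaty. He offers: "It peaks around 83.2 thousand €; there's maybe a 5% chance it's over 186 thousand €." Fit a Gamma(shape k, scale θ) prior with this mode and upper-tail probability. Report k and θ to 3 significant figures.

k ≈ 5.24, θ ≈ 19.6

Gamma(k,θ) with k>1 has mode (k−1)θ, so θ = 83.2/(k−1).
Need P(X < 186) = 0.95 with θ tied to k this way. Start at k = 2, θ = 83.2: P(X<186) ≈ 0.654.
Too low — raise k to concentrate. Iterating converges to k ≈ 5.24.
Then θ = 83.2/(5.24−1) ≈ 19.6.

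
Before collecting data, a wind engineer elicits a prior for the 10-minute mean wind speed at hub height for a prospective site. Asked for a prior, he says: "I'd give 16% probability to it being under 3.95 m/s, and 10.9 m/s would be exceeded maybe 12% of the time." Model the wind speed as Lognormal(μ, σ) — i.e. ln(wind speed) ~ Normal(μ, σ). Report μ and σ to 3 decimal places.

If T ~ Lognormal(μ,σ) then ln T ~ Normal(μ,σ), so the p-quantile of ln T is μ + z_p·σ.
ln(3.95) = 1.374 and ln(10.9) = 2.389; z_{0.16} = -0.9945, z_{0.88} = 1.175.
σ = (2.389 − 1.374)/(1.175 − (-0.9945)) = 0.468.
μ = 1.374 − (-0.9945)·0.468 = 1.839.

μ ≈ 1.839, σ ≈ 0.468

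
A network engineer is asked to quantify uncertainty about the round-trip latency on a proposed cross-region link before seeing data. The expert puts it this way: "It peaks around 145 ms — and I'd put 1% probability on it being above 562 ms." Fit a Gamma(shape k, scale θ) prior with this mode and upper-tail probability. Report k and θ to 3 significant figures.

k ≈ 3.3, θ ≈ 63.1

Gamma(k,θ) with k>1 has mode (k−1)θ, so θ = 145/(k−1).
Need P(X < 562) = 0.99 with θ tied to k this way. Start at k = 2, θ = 145: P(X<562) ≈ 0.899.
Too low — raise k to concentrate. Iterating converges to k ≈ 3.3.
Then θ = 145/(3.3−1) ≈ 63.1.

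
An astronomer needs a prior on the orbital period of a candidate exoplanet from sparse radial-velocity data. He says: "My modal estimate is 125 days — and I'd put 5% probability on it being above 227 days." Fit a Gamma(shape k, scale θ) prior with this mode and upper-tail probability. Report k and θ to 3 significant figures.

Gamma(k,θ) with k>1 has mode (k−1)θ, so θ = 125/(k−1).
Need P(X < 227) = 0.95 with θ tied to k this way. Start at k = 2, θ = 125: P(X<227) ≈ 0.542.
Too low — raise k to concentrate. Iterating converges to k ≈ 8.83.
Then θ = 125/(8.83−1) ≈ 16.

k ≈ 8.83, θ ≈ 16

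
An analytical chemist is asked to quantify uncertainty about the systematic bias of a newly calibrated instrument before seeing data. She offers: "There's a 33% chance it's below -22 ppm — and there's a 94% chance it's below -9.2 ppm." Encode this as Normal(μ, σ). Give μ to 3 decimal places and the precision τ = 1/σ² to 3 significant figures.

The p-quantile of Normal(μ,σ) is μ + z_p·σ, with z_{0.33} = -0.4399 and z_{0.94} = 1.555.
Eliminate σ: μ = (z₂·x₁ − z₁·x₂)/(z₂ − z₁) = (1.555·-22 − (-0.4399)·-9.2)/1.995 = -19.177.
Then σ = (x₂ − x₁)/(z₂ − z₁) = (-9.2 − -22)/1.995 = 6.417.
Precision τ = 1/σ² = 1/6.417² = 0.0243.

μ = -19.177, τ = 0.0243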